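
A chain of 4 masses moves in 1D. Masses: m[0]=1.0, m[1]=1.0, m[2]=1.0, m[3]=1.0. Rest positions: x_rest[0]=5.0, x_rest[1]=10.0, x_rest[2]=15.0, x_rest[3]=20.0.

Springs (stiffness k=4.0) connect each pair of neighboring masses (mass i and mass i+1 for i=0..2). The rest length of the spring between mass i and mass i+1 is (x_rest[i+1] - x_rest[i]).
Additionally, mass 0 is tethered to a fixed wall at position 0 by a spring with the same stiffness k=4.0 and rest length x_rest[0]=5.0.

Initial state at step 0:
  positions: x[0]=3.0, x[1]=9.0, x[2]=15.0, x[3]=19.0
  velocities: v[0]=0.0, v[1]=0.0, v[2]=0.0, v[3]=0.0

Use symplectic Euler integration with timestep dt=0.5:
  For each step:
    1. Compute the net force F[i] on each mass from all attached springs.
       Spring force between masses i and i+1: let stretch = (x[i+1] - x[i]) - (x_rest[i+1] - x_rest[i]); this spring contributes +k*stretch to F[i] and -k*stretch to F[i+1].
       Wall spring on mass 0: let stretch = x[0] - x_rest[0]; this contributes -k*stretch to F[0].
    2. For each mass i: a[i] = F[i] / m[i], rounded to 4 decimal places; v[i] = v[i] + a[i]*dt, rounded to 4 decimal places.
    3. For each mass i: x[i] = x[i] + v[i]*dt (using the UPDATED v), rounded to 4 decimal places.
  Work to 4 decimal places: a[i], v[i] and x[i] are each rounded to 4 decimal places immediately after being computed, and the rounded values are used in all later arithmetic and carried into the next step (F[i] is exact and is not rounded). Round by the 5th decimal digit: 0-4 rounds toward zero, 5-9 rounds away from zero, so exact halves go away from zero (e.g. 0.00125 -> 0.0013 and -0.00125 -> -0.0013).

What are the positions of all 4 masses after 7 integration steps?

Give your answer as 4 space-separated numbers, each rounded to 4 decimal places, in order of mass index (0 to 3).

Step 0: x=[3.0000 9.0000 15.0000 19.0000] v=[0.0000 0.0000 0.0000 0.0000]
Step 1: x=[6.0000 9.0000 13.0000 20.0000] v=[6.0000 0.0000 -4.0000 2.0000]
Step 2: x=[6.0000 10.0000 14.0000 19.0000] v=[0.0000 2.0000 2.0000 -2.0000]
Step 3: x=[4.0000 11.0000 16.0000 18.0000] v=[-4.0000 2.0000 4.0000 -2.0000]
Step 4: x=[5.0000 10.0000 15.0000 20.0000] v=[2.0000 -2.0000 -2.0000 4.0000]
Step 5: x=[6.0000 9.0000 14.0000 22.0000] v=[2.0000 -2.0000 -2.0000 4.0000]
Step 6: x=[4.0000 10.0000 16.0000 21.0000] v=[-4.0000 2.0000 4.0000 -2.0000]
Step 7: x=[4.0000 11.0000 17.0000 20.0000] v=[0.0000 2.0000 2.0000 -2.0000]

Answer: 4.0000 11.0000 17.0000 20.0000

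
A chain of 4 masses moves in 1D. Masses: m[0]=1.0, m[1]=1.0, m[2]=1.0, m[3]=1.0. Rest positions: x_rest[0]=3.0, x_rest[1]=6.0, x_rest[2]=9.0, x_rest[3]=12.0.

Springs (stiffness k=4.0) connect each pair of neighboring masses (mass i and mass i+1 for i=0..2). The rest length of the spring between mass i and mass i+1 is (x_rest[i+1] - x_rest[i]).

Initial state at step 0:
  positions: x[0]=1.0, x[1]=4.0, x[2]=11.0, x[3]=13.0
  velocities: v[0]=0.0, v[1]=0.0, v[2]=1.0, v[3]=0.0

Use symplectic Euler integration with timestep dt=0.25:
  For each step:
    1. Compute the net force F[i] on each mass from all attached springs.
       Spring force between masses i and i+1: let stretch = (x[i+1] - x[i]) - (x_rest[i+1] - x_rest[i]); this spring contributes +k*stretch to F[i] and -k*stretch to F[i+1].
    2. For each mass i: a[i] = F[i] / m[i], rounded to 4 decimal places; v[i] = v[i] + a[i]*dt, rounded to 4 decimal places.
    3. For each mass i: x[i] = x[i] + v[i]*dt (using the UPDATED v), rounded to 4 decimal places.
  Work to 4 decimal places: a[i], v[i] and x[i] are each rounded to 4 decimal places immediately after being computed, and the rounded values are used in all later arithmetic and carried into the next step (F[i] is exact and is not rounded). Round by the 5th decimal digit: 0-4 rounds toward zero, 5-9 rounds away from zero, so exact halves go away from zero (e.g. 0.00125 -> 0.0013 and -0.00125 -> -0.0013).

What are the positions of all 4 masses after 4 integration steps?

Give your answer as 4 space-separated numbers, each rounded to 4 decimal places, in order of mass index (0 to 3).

Answer: 3.2070 6.4336 8.0820 12.2774

Derivation:
Step 0: x=[1.0000 4.0000 11.0000 13.0000] v=[0.0000 0.0000 1.0000 0.0000]
Step 1: x=[1.0000 5.0000 10.0000 13.2500] v=[0.0000 4.0000 -4.0000 1.0000]
Step 2: x=[1.2500 6.2500 8.5625 13.4375] v=[1.0000 5.0000 -5.7500 0.7500]
Step 3: x=[2.0000 6.8281 7.7656 13.1563] v=[3.0000 2.3125 -3.1875 -1.1250]
Step 4: x=[3.2070 6.4336 8.0820 12.2774] v=[4.8281 -1.5781 1.2657 -3.5157]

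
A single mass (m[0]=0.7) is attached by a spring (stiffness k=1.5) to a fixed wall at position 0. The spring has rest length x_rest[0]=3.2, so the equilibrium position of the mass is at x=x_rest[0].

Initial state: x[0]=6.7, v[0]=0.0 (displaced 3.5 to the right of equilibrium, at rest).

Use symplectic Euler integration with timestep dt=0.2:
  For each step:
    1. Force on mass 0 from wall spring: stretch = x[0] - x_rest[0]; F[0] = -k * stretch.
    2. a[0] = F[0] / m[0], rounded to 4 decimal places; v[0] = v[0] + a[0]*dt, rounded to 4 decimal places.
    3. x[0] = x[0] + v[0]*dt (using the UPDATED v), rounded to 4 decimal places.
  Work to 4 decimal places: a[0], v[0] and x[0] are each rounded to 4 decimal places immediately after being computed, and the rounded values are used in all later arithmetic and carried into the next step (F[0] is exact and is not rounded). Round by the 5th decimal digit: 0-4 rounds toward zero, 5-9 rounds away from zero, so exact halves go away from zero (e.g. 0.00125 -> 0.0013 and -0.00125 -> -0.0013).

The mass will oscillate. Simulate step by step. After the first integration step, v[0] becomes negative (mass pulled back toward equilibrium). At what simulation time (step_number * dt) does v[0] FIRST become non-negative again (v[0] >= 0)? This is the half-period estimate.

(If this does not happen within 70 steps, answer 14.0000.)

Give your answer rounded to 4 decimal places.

Answer: 2.2000

Derivation:
Step 0: x=[6.7000] v=[0.0000]
Step 1: x=[6.4000] v=[-1.5000]
Step 2: x=[5.8257] v=[-2.8714]
Step 3: x=[5.0264] v=[-3.9967]
Step 4: x=[4.0705] v=[-4.7794]
Step 5: x=[3.0400] v=[-5.1525]
Step 6: x=[2.0232] v=[-5.0839]
Step 7: x=[1.1073] v=[-4.5796]
Step 8: x=[0.3708] v=[-3.6827]
Step 9: x=[-0.1232] v=[-2.4702]
Step 10: x=[-0.3324] v=[-1.0460]
Step 11: x=[-0.2388] v=[0.4679]
First v>=0 after going negative at step 11, time=2.2000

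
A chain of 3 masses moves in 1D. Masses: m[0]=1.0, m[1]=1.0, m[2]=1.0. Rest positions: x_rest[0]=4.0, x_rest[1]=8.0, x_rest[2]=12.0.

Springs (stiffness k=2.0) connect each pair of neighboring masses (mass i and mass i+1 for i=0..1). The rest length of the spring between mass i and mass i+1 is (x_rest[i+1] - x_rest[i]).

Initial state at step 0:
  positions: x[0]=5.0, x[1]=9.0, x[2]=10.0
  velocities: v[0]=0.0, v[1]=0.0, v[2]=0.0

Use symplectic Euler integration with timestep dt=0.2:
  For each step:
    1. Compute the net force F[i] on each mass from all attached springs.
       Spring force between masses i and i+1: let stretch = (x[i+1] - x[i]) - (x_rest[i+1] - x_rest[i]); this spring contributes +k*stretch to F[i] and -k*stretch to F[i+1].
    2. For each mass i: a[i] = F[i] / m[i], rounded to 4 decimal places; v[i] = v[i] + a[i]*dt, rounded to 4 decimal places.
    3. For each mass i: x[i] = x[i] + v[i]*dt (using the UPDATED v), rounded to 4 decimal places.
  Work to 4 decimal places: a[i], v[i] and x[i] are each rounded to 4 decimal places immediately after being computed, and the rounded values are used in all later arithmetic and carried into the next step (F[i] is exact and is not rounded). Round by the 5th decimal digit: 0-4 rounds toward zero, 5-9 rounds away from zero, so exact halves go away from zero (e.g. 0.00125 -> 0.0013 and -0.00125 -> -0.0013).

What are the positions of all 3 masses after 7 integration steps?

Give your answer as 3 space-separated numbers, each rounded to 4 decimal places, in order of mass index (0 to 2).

Answer: 3.6322 7.1319 13.2360

Derivation:
Step 0: x=[5.0000 9.0000 10.0000] v=[0.0000 0.0000 0.0000]
Step 1: x=[5.0000 8.7600 10.2400] v=[0.0000 -1.2000 1.2000]
Step 2: x=[4.9808 8.3376 10.6816] v=[-0.0960 -2.1120 2.2080]
Step 3: x=[4.9101 7.8342 11.2557] v=[-0.3533 -2.5171 2.8704]
Step 4: x=[4.7534 7.3706 11.8761] v=[-0.7837 -2.3181 3.1018]
Step 5: x=[4.4860 7.0580 12.4560] v=[-1.3368 -1.5628 2.8996]
Step 6: x=[4.1044 6.9715 12.9241] v=[-1.9080 -0.4324 2.3404]
Step 7: x=[3.6322 7.1319 13.2360] v=[-2.3612 0.8018 1.5594]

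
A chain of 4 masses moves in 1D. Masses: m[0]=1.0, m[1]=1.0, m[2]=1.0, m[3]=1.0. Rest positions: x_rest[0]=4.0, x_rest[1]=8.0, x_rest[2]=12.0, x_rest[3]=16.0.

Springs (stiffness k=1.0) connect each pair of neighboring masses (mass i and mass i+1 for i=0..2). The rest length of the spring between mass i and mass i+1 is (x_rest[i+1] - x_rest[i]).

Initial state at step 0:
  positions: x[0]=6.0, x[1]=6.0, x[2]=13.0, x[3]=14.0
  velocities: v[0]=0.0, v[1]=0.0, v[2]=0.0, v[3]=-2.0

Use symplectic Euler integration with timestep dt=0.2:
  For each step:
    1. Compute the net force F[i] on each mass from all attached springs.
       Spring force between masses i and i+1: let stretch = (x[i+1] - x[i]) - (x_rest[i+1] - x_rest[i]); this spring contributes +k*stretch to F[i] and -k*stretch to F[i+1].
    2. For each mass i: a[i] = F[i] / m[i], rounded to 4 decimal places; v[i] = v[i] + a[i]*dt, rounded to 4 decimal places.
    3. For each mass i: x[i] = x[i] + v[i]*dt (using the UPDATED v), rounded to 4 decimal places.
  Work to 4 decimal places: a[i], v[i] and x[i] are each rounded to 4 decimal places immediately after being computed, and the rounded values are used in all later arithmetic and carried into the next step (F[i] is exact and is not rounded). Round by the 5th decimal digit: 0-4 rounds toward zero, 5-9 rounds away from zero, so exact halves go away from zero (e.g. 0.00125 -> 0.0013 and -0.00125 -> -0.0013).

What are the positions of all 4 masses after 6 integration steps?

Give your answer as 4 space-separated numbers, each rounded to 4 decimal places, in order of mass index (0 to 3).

Answer: 3.6959 9.5654 9.5792 13.7595

Derivation:
Step 0: x=[6.0000 6.0000 13.0000 14.0000] v=[0.0000 0.0000 0.0000 -2.0000]
Step 1: x=[5.8400 6.2800 12.7600 13.7200] v=[-0.8000 1.4000 -1.2000 -1.4000]
Step 2: x=[5.5376 6.8016 12.2992 13.5616] v=[-1.5120 2.6080 -2.3040 -0.7920]
Step 3: x=[5.1258 7.4925 11.6690 13.5127] v=[-2.0592 3.4547 -3.1510 -0.2445]
Step 4: x=[4.6486 8.2558 10.9455 13.5501] v=[-2.3859 3.8167 -3.6176 0.1868]
Step 5: x=[4.1557 8.9824 10.2186 13.6433] v=[-2.4645 3.6332 -3.6346 0.4659]
Step 6: x=[3.6959 9.5654 9.5792 13.7595] v=[-2.2992 2.9151 -3.1969 0.5810]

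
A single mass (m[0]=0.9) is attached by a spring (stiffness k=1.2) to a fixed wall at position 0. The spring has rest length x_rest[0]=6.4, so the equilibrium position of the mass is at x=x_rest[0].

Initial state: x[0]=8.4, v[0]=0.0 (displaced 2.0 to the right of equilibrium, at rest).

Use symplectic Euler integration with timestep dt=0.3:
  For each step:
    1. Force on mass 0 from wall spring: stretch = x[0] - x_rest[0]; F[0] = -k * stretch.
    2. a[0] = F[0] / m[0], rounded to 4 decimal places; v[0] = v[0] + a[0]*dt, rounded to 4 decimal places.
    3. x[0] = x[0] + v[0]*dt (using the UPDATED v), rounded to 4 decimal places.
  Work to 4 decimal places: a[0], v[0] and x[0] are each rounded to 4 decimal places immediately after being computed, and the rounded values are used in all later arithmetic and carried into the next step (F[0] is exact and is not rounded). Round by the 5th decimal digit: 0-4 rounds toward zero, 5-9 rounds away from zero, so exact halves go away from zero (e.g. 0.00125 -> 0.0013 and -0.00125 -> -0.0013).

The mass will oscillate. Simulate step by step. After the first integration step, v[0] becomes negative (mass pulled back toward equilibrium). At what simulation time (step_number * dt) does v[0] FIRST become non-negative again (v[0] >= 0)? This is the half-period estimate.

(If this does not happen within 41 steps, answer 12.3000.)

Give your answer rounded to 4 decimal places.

Step 0: x=[8.4000] v=[0.0000]
Step 1: x=[8.1600] v=[-0.8000]
Step 2: x=[7.7088] v=[-1.5040]
Step 3: x=[7.1006] v=[-2.0275]
Step 4: x=[6.4083] v=[-2.3077]
Step 5: x=[5.7150] v=[-2.3110]
Step 6: x=[5.1039] v=[-2.0370]
Step 7: x=[4.6483] v=[-1.5186]
Step 8: x=[4.4029] v=[-0.8179]
Step 9: x=[4.3972] v=[-0.0191]
Step 10: x=[4.6318] v=[0.7820]
First v>=0 after going negative at step 10, time=3.0000

Answer: 3.0000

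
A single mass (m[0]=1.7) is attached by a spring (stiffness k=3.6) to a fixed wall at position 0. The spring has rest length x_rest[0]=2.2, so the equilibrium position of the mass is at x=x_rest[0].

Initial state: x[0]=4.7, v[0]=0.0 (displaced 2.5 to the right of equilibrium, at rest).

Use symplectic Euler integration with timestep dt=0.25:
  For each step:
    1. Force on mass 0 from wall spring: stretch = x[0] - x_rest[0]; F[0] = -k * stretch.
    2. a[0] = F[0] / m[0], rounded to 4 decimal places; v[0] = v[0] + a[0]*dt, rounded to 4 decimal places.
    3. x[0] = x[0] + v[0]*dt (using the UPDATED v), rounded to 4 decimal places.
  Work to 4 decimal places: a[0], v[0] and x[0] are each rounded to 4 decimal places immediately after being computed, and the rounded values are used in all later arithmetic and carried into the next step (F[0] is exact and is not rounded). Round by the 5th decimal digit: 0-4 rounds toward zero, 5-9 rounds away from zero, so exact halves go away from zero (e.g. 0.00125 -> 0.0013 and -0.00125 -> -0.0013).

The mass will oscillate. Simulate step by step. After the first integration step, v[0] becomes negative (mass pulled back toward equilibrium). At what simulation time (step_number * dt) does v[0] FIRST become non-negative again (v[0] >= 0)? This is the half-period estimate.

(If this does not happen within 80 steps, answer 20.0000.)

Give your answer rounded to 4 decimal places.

Step 0: x=[4.7000] v=[0.0000]
Step 1: x=[4.3691] v=[-1.3235]
Step 2: x=[3.7511] v=[-2.4719]
Step 3: x=[2.9278] v=[-3.2931]
Step 4: x=[2.0082] v=[-3.6784]
Step 5: x=[1.1140] v=[-3.5769]
Step 6: x=[0.3635] v=[-3.0020]
Step 7: x=[-0.1439] v=[-2.0297]
Step 8: x=[-0.3411] v=[-0.7888]
Step 9: x=[-0.2020] v=[0.5565]
First v>=0 after going negative at step 9, time=2.2500

Answer: 2.2500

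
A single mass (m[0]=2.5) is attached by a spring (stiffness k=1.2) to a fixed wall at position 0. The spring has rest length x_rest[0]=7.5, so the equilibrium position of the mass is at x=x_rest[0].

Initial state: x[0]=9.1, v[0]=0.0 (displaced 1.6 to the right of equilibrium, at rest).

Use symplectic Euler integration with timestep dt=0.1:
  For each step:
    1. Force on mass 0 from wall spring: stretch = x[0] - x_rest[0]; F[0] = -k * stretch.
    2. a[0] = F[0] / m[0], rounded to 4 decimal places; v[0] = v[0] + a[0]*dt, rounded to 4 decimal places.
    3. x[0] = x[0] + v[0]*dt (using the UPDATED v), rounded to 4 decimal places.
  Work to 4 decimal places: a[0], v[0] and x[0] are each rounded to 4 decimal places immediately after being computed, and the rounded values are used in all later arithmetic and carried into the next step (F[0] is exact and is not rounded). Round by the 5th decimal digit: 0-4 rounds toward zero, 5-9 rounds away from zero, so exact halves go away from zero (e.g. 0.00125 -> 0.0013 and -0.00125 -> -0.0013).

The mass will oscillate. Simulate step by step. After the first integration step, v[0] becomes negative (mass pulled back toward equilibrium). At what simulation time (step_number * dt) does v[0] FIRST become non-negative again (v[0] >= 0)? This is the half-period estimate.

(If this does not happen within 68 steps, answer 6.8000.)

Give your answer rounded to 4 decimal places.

Answer: 4.6000

Derivation:
Step 0: x=[9.1000] v=[0.0000]
Step 1: x=[9.0923] v=[-0.0768]
Step 2: x=[9.0770] v=[-0.1532]
Step 3: x=[9.0541] v=[-0.2289]
Step 4: x=[9.0238] v=[-0.3035]
Step 5: x=[8.9861] v=[-0.3766]
Step 6: x=[8.9413] v=[-0.4479]
Step 7: x=[8.8896] v=[-0.5171]
Step 8: x=[8.8312] v=[-0.5838]
Step 9: x=[8.7664] v=[-0.6477]
Step 10: x=[8.6956] v=[-0.7085]
Step 11: x=[8.6190] v=[-0.7659]
Step 12: x=[8.5370] v=[-0.8196]
Step 13: x=[8.4501] v=[-0.8694]
Step 14: x=[8.3586] v=[-0.9150]
Step 15: x=[8.2630] v=[-0.9562]
Step 16: x=[8.1637] v=[-0.9928]
Step 17: x=[8.0612] v=[-1.0247]
Step 18: x=[7.9560] v=[-1.0516]
Step 19: x=[7.8487] v=[-1.0735]
Step 20: x=[7.7397] v=[-1.0902]
Step 21: x=[7.6295] v=[-1.1017]
Step 22: x=[7.5187] v=[-1.1079]
Step 23: x=[7.4078] v=[-1.1088]
Step 24: x=[7.2974] v=[-1.1044]
Step 25: x=[7.1879] v=[-1.0947]
Step 26: x=[7.0799] v=[-1.0797]
Step 27: x=[6.9740] v=[-1.0595]
Step 28: x=[6.8706] v=[-1.0343]
Step 29: x=[6.7702] v=[-1.0041]
Step 30: x=[6.6733] v=[-0.9691]
Step 31: x=[6.5804] v=[-0.9294]
Step 32: x=[6.4919] v=[-0.8853]
Step 33: x=[6.4082] v=[-0.8369]
Step 34: x=[6.3298] v=[-0.7845]
Step 35: x=[6.2570] v=[-0.7283]
Step 36: x=[6.1901] v=[-0.6686]
Step 37: x=[6.1295] v=[-0.6057]
Step 38: x=[6.0755] v=[-0.5399]
Step 39: x=[6.0284] v=[-0.4715]
Step 40: x=[5.9883] v=[-0.4009]
Step 41: x=[5.9555] v=[-0.3283]
Step 42: x=[5.9301] v=[-0.2542]
Step 43: x=[5.9122] v=[-0.1788]
Step 44: x=[5.9019] v=[-0.1026]
Step 45: x=[5.8993] v=[-0.0259]
Step 46: x=[5.9044] v=[0.0509]
First v>=0 after going negative at step 46, time=4.6000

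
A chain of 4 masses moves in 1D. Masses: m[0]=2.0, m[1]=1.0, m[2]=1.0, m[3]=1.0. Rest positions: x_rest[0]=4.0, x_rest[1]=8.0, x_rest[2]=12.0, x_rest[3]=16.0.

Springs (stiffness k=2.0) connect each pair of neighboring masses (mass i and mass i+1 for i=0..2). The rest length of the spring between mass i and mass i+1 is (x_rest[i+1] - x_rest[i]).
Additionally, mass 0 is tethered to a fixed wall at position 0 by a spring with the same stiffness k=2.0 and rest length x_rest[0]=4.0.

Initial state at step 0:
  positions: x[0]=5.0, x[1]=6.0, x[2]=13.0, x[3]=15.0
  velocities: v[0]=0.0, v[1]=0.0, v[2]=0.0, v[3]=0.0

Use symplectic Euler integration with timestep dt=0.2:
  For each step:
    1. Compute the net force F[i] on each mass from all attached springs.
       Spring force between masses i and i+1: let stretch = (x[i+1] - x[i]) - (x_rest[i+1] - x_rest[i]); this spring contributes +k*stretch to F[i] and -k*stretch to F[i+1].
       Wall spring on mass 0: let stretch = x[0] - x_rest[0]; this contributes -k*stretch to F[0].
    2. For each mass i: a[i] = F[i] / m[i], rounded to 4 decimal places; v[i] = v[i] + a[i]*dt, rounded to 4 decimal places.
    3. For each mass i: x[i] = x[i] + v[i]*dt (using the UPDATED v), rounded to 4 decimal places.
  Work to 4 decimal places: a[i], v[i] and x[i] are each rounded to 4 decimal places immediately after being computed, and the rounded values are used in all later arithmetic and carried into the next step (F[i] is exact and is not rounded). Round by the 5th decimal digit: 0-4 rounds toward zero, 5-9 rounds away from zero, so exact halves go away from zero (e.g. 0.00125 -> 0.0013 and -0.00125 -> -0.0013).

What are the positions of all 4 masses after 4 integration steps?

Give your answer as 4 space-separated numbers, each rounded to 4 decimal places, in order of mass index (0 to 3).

Answer: 3.8299 9.1865 10.5144 16.0140

Derivation:
Step 0: x=[5.0000 6.0000 13.0000 15.0000] v=[0.0000 0.0000 0.0000 0.0000]
Step 1: x=[4.8400 6.4800 12.6000 15.1600] v=[-0.8000 2.4000 -2.0000 0.8000]
Step 2: x=[4.5520 7.3184 11.9152 15.4352] v=[-1.4400 4.1920 -3.4240 1.3760]
Step 3: x=[4.1926 8.3032 11.1443 15.7488] v=[-1.7971 4.9242 -3.8547 1.5680]
Step 4: x=[3.8299 9.1865 10.5144 16.0140] v=[-1.8135 4.4164 -3.1493 1.3262]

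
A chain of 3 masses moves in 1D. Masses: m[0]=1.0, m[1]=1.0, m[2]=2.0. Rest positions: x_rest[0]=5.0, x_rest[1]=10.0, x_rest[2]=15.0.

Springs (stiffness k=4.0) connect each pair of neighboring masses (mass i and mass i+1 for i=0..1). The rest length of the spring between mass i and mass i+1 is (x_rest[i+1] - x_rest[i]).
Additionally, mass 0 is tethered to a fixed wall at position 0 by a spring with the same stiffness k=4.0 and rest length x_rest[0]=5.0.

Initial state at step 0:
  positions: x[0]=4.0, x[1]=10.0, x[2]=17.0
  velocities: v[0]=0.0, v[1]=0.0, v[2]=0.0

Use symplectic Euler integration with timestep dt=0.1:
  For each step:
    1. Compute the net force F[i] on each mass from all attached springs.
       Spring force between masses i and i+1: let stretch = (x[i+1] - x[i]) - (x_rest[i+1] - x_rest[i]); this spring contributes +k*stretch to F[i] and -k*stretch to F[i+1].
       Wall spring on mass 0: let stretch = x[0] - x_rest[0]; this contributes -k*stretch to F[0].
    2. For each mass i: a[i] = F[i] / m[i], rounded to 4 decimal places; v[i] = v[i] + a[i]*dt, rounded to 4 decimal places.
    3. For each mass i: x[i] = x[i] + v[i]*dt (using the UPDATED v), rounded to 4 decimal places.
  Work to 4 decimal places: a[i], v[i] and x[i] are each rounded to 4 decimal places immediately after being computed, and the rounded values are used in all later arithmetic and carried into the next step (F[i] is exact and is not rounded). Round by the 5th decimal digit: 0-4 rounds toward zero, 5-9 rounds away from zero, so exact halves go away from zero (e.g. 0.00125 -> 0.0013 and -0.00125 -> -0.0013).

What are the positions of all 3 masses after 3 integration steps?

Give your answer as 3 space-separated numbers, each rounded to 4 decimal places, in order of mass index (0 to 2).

Answer: 4.4563 10.2320 16.7679

Derivation:
Step 0: x=[4.0000 10.0000 17.0000] v=[0.0000 0.0000 0.0000]
Step 1: x=[4.0800 10.0400 16.9600] v=[0.8000 0.4000 -0.4000]
Step 2: x=[4.2352 10.1184 16.8816] v=[1.5520 0.7840 -0.7840]
Step 3: x=[4.4563 10.2320 16.7679] v=[2.2112 1.1360 -1.1366]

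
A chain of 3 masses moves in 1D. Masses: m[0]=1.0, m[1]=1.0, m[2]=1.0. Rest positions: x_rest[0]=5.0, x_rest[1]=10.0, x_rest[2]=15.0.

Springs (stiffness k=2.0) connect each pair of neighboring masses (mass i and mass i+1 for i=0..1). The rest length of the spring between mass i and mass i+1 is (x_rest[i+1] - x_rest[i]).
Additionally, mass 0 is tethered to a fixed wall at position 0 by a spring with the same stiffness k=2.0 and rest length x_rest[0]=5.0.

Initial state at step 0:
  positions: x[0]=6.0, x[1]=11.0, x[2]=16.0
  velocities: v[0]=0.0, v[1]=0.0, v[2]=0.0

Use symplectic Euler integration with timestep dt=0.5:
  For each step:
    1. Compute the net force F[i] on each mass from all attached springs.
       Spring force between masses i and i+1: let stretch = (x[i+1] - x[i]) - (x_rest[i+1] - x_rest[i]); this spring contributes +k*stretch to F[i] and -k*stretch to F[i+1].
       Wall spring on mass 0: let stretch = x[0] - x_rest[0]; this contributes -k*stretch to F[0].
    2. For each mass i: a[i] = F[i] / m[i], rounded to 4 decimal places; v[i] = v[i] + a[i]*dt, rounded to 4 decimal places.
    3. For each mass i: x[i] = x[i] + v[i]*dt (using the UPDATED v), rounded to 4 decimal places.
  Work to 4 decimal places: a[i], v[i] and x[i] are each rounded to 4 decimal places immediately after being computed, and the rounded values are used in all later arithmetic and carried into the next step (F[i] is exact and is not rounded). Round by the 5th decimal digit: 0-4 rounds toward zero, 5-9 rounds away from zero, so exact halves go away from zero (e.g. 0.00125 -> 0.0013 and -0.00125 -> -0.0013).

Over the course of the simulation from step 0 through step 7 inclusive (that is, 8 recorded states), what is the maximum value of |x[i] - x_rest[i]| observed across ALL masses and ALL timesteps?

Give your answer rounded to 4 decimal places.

Answer: 1.1952

Derivation:
Step 0: x=[6.0000 11.0000 16.0000] v=[0.0000 0.0000 0.0000]
Step 1: x=[5.5000 11.0000 16.0000] v=[-1.0000 0.0000 0.0000]
Step 2: x=[5.0000 10.7500 16.0000] v=[-1.0000 -0.5000 0.0000]
Step 3: x=[4.8750 10.2500 15.8750] v=[-0.2500 -1.0000 -0.2500]
Step 4: x=[5.0000 9.8750 15.4375] v=[0.2500 -0.7500 -0.8750]
Step 5: x=[5.0625 9.8438 14.7188] v=[0.1250 -0.0625 -1.4375]
Step 6: x=[4.9844 9.8594 14.0626] v=[-0.1562 0.0312 -1.3125]
Step 7: x=[4.8516 9.5391 13.8048] v=[-0.2656 -0.6406 -0.5157]
Max displacement = 1.1952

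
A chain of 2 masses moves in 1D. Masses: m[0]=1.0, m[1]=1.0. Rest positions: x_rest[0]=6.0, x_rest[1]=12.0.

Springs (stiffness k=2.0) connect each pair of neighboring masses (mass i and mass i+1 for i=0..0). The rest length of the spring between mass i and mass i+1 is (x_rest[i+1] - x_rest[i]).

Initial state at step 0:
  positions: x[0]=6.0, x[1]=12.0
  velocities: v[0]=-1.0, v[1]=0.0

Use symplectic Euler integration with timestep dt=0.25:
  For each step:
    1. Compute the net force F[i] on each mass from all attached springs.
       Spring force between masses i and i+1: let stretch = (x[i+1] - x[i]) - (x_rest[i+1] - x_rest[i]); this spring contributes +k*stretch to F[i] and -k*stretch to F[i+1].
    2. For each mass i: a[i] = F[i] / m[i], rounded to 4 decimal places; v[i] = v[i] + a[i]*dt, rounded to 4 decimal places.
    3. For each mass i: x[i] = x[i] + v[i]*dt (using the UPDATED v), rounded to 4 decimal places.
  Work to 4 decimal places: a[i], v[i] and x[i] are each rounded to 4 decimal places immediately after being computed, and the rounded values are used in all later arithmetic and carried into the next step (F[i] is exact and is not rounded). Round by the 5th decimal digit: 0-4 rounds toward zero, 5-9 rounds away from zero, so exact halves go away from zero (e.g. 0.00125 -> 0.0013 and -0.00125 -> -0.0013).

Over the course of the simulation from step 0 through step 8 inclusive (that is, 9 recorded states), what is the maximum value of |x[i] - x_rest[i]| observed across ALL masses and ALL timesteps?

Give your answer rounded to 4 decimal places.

Answer: 1.2025

Derivation:
Step 0: x=[6.0000 12.0000] v=[-1.0000 0.0000]
Step 1: x=[5.7500 12.0000] v=[-1.0000 0.0000]
Step 2: x=[5.5313 11.9688] v=[-0.8750 -0.1250]
Step 3: x=[5.3672 11.8829] v=[-0.6563 -0.3438]
Step 4: x=[5.2676 11.7325] v=[-0.3985 -0.6017]
Step 5: x=[5.2261 11.5240] v=[-0.1661 -0.8342]
Step 6: x=[5.2218 11.2782] v=[-0.0172 -0.9832]
Step 7: x=[5.2246 11.0254] v=[0.0110 -1.0114]
Step 8: x=[5.2025 10.7975] v=[-0.0886 -0.9118]
Max displacement = 1.2025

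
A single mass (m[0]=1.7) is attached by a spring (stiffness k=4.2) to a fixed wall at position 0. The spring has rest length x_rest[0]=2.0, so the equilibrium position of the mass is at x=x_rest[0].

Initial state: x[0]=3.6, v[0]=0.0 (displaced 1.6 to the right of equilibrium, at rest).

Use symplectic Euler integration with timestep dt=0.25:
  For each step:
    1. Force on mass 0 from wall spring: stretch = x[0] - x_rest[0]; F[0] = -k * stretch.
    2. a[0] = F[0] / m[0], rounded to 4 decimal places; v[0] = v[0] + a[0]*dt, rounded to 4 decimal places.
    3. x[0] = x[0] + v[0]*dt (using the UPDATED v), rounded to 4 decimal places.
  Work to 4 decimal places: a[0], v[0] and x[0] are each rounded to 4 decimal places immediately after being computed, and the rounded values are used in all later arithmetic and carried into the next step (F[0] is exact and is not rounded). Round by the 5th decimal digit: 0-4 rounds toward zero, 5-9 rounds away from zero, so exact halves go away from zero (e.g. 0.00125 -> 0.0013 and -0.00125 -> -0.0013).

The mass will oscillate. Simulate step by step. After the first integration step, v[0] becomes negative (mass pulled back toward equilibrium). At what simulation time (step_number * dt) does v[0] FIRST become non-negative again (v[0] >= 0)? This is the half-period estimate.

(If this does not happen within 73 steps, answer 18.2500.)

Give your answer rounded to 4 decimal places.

Answer: 2.0000

Derivation:
Step 0: x=[3.6000] v=[0.0000]
Step 1: x=[3.3530] v=[-0.9882]
Step 2: x=[2.8970] v=[-1.8239]
Step 3: x=[2.3025] v=[-2.3779]
Step 4: x=[1.6613] v=[-2.5648]
Step 5: x=[1.0724] v=[-2.3556]
Step 6: x=[0.6267] v=[-1.7827]
Step 7: x=[0.3931] v=[-0.9345]
Step 8: x=[0.4076] v=[0.0580]
First v>=0 after going negative at step 8, time=2.0000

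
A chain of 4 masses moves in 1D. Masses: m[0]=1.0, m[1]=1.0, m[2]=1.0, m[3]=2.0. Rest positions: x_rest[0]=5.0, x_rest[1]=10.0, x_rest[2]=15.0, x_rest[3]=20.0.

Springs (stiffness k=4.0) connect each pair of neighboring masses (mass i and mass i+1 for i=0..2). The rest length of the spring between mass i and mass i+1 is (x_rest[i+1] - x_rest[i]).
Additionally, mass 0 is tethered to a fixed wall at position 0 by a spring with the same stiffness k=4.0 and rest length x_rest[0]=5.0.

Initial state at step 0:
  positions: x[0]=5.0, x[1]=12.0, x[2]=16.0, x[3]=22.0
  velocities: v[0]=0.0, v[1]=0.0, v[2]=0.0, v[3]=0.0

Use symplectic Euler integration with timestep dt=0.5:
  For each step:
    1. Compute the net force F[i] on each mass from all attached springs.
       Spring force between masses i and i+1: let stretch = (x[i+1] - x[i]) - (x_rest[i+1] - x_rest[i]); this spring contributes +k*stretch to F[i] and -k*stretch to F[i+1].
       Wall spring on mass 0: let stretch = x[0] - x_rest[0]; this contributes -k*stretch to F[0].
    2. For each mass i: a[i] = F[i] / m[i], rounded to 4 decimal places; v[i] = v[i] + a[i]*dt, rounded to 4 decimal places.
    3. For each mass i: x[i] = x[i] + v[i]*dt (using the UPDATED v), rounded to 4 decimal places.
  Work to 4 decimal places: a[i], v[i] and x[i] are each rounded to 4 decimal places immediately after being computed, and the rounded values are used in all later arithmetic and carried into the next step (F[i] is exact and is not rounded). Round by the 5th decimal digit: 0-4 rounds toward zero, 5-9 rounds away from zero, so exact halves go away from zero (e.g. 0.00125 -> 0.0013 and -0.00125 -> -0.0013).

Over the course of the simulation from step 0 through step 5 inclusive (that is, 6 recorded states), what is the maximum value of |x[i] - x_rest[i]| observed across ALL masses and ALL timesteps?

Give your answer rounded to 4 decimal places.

Answer: 3.0000

Derivation:
Step 0: x=[5.0000 12.0000 16.0000 22.0000] v=[0.0000 0.0000 0.0000 0.0000]
Step 1: x=[7.0000 9.0000 18.0000 21.5000] v=[4.0000 -6.0000 4.0000 -1.0000]
Step 2: x=[4.0000 13.0000 14.5000 21.7500] v=[-6.0000 8.0000 -7.0000 0.5000]
Step 3: x=[6.0000 9.5000 16.7500 20.8750] v=[4.0000 -7.0000 4.5000 -1.7500]
Step 4: x=[5.5000 9.7500 15.8750 20.4375] v=[-1.0000 0.5000 -1.7500 -0.8750]
Step 5: x=[3.7500 11.8750 13.4375 20.2188] v=[-3.5000 4.2500 -4.8750 -0.4375]
Max displacement = 3.0000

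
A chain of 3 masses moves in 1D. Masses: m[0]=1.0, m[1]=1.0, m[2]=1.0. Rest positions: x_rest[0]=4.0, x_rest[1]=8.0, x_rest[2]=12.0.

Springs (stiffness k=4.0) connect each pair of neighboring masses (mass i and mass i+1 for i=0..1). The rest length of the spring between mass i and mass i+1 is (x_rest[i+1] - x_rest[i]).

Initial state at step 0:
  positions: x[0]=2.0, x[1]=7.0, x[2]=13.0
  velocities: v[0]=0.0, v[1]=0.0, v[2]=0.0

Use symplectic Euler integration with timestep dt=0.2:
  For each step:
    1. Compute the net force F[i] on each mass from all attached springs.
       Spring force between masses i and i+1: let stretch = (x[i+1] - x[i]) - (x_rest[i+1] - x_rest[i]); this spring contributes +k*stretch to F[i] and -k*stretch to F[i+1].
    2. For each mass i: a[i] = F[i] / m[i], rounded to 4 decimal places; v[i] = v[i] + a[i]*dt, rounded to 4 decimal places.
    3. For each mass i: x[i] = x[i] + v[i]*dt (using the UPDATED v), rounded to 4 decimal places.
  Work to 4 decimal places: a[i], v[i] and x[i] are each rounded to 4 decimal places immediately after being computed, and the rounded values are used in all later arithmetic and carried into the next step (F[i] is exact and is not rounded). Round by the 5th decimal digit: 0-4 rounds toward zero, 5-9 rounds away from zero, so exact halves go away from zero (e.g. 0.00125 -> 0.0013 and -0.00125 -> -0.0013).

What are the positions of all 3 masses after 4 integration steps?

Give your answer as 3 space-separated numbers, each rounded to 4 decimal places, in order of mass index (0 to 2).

Answer: 3.5219 7.6884 10.7898

Derivation:
Step 0: x=[2.0000 7.0000 13.0000] v=[0.0000 0.0000 0.0000]
Step 1: x=[2.1600 7.1600 12.6800] v=[0.8000 0.8000 -1.6000]
Step 2: x=[2.4800 7.4032 12.1168] v=[1.6000 1.2160 -2.8160]
Step 3: x=[2.9477 7.6129 11.4394] v=[2.3386 1.0483 -3.3869]
Step 4: x=[3.5219 7.6884 10.7898] v=[2.8708 0.3773 -3.2481]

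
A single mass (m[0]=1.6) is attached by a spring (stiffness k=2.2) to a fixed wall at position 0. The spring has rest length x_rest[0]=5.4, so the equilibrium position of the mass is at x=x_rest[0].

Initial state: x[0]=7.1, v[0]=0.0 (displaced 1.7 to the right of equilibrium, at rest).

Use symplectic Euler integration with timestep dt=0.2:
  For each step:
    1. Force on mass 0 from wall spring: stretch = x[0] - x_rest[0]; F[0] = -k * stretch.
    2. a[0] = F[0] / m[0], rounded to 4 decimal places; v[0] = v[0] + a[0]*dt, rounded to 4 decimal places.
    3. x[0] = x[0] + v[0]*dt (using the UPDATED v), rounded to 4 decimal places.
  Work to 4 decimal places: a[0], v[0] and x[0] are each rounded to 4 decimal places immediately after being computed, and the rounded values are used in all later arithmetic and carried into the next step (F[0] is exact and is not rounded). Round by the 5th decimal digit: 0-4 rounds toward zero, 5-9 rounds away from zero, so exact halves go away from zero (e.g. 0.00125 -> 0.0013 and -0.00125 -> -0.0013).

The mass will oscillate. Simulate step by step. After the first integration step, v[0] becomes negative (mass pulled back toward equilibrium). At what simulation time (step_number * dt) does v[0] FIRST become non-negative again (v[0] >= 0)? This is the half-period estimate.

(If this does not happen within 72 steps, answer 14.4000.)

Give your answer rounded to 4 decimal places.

Answer: 2.8000

Derivation:
Step 0: x=[7.1000] v=[0.0000]
Step 1: x=[7.0065] v=[-0.4675]
Step 2: x=[6.8246] v=[-0.9093]
Step 3: x=[6.5644] v=[-1.3011]
Step 4: x=[6.2401] v=[-1.6213]
Step 5: x=[5.8696] v=[-1.8523]
Step 6: x=[5.4733] v=[-1.9814]
Step 7: x=[5.0730] v=[-2.0016]
Step 8: x=[4.6907] v=[-1.9117]
Step 9: x=[4.3474] v=[-1.7166]
Step 10: x=[4.0620] v=[-1.4271]
Step 11: x=[3.8502] v=[-1.0591]
Step 12: x=[3.7236] v=[-0.6329]
Step 13: x=[3.6892] v=[-0.1719]
Step 14: x=[3.7489] v=[0.2986]
First v>=0 after going negative at step 14, time=2.8000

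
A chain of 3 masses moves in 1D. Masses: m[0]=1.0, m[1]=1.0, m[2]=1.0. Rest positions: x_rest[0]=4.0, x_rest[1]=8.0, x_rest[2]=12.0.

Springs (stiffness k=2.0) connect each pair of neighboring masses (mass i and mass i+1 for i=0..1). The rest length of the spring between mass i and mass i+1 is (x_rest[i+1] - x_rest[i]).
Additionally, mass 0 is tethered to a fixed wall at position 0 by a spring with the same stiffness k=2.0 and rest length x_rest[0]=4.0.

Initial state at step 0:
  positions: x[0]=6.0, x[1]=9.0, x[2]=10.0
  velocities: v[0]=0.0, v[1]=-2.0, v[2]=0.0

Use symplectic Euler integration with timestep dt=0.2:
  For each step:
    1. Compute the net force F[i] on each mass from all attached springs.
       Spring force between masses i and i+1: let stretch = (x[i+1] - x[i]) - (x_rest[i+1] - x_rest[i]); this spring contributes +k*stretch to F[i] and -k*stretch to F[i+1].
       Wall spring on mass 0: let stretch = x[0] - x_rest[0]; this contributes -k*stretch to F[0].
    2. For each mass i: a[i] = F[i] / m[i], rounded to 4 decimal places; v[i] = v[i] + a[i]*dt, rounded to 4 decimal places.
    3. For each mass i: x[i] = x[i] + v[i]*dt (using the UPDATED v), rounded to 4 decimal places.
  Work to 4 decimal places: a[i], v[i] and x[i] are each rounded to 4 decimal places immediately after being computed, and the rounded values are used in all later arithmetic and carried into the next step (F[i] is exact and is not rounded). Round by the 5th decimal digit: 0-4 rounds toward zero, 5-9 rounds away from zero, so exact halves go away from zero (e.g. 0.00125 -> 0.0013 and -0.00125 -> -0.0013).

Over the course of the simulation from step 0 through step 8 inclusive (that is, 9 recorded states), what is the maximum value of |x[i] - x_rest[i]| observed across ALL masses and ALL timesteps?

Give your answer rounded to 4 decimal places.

Step 0: x=[6.0000 9.0000 10.0000] v=[0.0000 -2.0000 0.0000]
Step 1: x=[5.7600 8.4400 10.2400] v=[-1.2000 -2.8000 1.2000]
Step 2: x=[5.2736 7.8096 10.6560] v=[-2.4320 -3.1520 2.0800]
Step 3: x=[4.5682 7.2040 11.1643] v=[-3.5270 -3.0278 2.5414]
Step 4: x=[3.7082 6.7044 11.6758] v=[-4.3000 -2.4980 2.5573]
Step 5: x=[2.7912 6.3628 12.1095] v=[-4.5848 -1.7079 2.1687]
Step 6: x=[1.9367 6.1952 12.4035] v=[-4.2726 -0.8379 1.4700]
Step 7: x=[1.2679 6.1836 12.5208] v=[-3.3439 -0.0580 0.5867]
Step 8: x=[0.8909 6.2857 12.4512] v=[-1.8848 0.5106 -0.3482]
Max displacement = 3.1091

Answer: 3.1091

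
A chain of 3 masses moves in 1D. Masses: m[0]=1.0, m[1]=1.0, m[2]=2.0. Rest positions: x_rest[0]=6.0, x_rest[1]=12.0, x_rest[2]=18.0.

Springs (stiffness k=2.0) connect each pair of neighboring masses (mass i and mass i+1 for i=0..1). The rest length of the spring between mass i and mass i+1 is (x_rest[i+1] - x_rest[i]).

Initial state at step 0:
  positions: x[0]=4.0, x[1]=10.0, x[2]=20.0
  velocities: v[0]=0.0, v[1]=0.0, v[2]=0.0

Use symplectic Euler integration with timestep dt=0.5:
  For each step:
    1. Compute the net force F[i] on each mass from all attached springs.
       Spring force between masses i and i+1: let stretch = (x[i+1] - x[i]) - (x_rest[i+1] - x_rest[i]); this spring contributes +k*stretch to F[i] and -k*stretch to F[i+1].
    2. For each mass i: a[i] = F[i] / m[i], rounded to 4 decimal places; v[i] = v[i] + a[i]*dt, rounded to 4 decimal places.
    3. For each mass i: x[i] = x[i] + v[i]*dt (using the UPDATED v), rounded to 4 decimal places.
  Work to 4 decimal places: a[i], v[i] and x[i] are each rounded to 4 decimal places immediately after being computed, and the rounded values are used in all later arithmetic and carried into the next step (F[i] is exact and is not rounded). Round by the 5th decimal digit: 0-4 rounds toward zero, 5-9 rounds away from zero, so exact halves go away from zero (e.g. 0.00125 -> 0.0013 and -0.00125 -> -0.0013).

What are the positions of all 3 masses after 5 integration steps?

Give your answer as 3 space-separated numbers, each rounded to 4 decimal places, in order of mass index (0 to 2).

Answer: 9.4532 11.5547 16.4961

Derivation:
Step 0: x=[4.0000 10.0000 20.0000] v=[0.0000 0.0000 0.0000]
Step 1: x=[4.0000 12.0000 19.0000] v=[0.0000 4.0000 -2.0000]
Step 2: x=[5.0000 13.5000 17.7500] v=[2.0000 3.0000 -2.5000]
Step 3: x=[7.2500 12.8750 16.9375] v=[4.5000 -1.2500 -1.6250]
Step 4: x=[9.3125 11.4688 16.6094] v=[4.1250 -2.8125 -0.6563]
Step 5: x=[9.4532 11.5547 16.4961] v=[0.2813 0.1718 -0.2266]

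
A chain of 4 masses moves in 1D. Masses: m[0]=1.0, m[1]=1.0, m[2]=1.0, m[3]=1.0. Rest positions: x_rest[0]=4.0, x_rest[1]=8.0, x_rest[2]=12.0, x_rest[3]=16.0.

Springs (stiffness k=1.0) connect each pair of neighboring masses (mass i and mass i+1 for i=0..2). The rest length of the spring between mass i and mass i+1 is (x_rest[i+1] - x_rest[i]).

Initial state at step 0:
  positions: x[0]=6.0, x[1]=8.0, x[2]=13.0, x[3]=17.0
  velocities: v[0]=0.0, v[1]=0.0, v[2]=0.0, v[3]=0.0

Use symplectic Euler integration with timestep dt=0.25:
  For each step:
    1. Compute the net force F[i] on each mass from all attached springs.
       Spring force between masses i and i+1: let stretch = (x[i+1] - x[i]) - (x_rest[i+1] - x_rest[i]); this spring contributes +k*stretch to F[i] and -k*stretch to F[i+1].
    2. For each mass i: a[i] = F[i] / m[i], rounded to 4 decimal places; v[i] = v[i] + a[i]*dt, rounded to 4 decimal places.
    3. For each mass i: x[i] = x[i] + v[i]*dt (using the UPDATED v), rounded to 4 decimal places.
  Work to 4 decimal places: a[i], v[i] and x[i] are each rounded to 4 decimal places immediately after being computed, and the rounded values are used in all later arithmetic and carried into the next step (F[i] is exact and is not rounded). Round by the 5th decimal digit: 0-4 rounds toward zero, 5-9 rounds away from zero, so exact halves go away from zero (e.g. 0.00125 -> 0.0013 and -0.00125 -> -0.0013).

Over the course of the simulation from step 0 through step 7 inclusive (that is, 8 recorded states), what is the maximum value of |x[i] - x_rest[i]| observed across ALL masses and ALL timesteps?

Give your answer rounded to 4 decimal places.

Answer: 2.0472

Derivation:
Step 0: x=[6.0000 8.0000 13.0000 17.0000] v=[0.0000 0.0000 0.0000 0.0000]
Step 1: x=[5.8750 8.1875 12.9375 17.0000] v=[-0.5000 0.7500 -0.2500 0.0000]
Step 2: x=[5.6445 8.5274 12.8320 16.9961] v=[-0.9219 1.3594 -0.4219 -0.0156]
Step 3: x=[5.3442 8.9561 12.7178 16.9820] v=[-1.2012 1.7148 -0.4570 -0.0566]
Step 4: x=[5.0197 9.3942 12.6350 16.9513] v=[-1.2982 1.7523 -0.3314 -0.1227]
Step 5: x=[4.7186 9.7614 12.6194 16.9009] v=[-1.2046 1.4689 -0.0625 -0.2018]
Step 6: x=[4.4826 9.9921 12.6928 16.8329] v=[-0.9439 0.9227 0.2934 -0.2722]
Step 7: x=[4.3410 10.0472 12.8561 16.7561] v=[-0.5665 0.2205 0.6533 -0.3072]
Max displacement = 2.0472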